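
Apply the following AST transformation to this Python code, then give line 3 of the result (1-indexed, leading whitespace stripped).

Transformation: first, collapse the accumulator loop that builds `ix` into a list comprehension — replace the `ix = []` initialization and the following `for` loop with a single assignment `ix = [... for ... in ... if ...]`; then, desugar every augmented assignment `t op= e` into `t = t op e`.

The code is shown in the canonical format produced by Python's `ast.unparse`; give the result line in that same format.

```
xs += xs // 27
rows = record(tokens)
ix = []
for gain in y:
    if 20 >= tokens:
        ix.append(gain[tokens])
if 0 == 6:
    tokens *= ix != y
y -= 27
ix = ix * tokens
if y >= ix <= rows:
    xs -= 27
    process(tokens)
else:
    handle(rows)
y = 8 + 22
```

ix = [gain[tokens] for gain in y if 20 >= tokens]

Transformed code:
xs = xs + xs // 27
rows = record(tokens)
ix = [gain[tokens] for gain in y if 20 >= tokens]
if 0 == 6:
    tokens = tokens * (ix != y)
y = y - 27
ix = ix * tokens
if y >= ix <= rows:
    xs = xs - 27
    process(tokens)
else:
    handle(rows)
y = 8 + 22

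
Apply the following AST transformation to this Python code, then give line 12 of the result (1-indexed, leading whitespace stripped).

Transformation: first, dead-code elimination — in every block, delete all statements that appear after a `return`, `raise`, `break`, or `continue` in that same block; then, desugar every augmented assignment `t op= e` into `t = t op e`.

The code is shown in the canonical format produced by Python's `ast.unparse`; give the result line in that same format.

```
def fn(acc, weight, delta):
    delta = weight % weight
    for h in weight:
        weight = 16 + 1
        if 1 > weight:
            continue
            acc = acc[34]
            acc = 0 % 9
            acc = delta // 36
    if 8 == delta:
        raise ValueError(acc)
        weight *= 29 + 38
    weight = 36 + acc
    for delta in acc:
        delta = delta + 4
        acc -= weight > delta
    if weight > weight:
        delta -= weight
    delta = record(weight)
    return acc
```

Transformed code:
def fn(acc, weight, delta):
    delta = weight % weight
    for h in weight:
        weight = 16 + 1
        if 1 > weight:
            continue
    if 8 == delta:
        raise ValueError(acc)
    weight = 36 + acc
    for delta in acc:
        delta = delta + 4
        acc = acc - (weight > delta)
    if weight > weight:
        delta = delta - weight
    delta = record(weight)
    return acc

acc = acc - (weight > delta)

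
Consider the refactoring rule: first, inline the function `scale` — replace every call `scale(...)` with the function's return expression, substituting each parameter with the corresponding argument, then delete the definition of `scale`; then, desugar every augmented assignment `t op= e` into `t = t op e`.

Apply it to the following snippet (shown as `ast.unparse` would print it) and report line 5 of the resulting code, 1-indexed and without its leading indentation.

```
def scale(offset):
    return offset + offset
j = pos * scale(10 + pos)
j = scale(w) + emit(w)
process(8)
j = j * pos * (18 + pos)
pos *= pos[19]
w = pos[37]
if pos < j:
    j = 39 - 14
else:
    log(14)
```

pos = pos * pos[19]

Transformed code:
j = pos * (10 + pos + (10 + pos))
j = w + w + emit(w)
process(8)
j = j * pos * (18 + pos)
pos = pos * pos[19]
w = pos[37]
if pos < j:
    j = 39 - 14
else:
    log(14)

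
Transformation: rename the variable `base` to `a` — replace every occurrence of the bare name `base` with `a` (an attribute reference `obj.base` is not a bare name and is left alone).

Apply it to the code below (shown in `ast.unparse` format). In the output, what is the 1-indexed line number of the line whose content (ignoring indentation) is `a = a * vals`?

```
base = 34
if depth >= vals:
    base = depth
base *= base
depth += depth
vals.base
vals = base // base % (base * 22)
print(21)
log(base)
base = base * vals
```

Transformed code:
a = 34
if depth >= vals:
    a = depth
a *= a
depth += depth
vals.base
vals = a // a % (a * 22)
print(21)
log(a)
a = a * vals

10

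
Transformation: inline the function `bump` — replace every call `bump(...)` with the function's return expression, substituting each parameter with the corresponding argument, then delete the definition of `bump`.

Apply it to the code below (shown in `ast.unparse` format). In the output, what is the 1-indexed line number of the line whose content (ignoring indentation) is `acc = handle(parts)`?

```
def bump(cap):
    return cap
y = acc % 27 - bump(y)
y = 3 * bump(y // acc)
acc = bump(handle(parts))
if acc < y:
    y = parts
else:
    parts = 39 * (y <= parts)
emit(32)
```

3

Transformed code:
y = acc % 27 - y
y = 3 * (y // acc)
acc = handle(parts)
if acc < y:
    y = parts
else:
    parts = 39 * (y <= parts)
emit(32)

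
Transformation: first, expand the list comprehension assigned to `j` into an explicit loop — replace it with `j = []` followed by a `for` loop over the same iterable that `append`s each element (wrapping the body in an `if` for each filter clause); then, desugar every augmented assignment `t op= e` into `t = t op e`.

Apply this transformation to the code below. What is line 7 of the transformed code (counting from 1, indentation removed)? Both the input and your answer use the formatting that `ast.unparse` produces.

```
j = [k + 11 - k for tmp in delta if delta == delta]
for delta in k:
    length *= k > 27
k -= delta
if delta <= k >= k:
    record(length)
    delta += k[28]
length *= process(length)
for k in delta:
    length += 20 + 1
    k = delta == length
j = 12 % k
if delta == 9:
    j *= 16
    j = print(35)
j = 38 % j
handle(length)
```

k = k - delta

Transformed code:
j = []
for tmp in delta:
    if delta == delta:
        j.append(k + 11 - k)
for delta in k:
    length = length * (k > 27)
k = k - delta
if delta <= k >= k:
    record(length)
    delta = delta + k[28]
length = length * process(length)
for k in delta:
    length = length + (20 + 1)
    k = delta == length
j = 12 % k
if delta == 9:
    j = j * 16
    j = print(35)
j = 38 % j
handle(length)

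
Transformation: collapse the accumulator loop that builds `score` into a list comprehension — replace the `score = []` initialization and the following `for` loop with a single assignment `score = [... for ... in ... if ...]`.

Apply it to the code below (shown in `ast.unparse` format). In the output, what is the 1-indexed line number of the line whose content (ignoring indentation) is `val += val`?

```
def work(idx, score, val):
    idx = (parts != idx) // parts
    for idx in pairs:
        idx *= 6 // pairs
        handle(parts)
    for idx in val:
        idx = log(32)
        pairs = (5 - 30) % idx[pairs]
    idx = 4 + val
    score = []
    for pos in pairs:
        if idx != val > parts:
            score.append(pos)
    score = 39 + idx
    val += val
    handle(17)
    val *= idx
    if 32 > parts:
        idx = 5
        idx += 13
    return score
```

Transformed code:
def work(idx, score, val):
    idx = (parts != idx) // parts
    for idx in pairs:
        idx *= 6 // pairs
        handle(parts)
    for idx in val:
        idx = log(32)
        pairs = (5 - 30) % idx[pairs]
    idx = 4 + val
    score = [pos for pos in pairs if idx != val > parts]
    score = 39 + idx
    val += val
    handle(17)
    val *= idx
    if 32 > parts:
        idx = 5
        idx += 13
    return score

12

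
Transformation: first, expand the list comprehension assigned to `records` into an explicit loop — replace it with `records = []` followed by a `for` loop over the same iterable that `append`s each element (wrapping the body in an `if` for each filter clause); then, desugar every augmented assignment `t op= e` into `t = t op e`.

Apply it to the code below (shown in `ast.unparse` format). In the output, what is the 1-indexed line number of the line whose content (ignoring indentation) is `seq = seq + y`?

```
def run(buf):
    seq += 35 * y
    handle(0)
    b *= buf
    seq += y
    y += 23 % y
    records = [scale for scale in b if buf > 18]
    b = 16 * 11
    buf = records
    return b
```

5

Transformed code:
def run(buf):
    seq = seq + 35 * y
    handle(0)
    b = b * buf
    seq = seq + y
    y = y + 23 % y
    records = []
    for scale in b:
        if buf > 18:
            records.append(scale)
    b = 16 * 11
    buf = records
    return b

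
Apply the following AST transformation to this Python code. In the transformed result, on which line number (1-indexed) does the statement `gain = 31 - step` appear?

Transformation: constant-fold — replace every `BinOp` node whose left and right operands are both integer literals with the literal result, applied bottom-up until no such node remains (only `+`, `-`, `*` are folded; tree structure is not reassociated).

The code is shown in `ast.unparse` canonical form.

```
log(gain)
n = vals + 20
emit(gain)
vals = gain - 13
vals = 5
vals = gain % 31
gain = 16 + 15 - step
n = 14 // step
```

7

Transformed code:
log(gain)
n = vals + 20
emit(gain)
vals = gain - 13
vals = 5
vals = gain % 31
gain = 31 - step
n = 14 // step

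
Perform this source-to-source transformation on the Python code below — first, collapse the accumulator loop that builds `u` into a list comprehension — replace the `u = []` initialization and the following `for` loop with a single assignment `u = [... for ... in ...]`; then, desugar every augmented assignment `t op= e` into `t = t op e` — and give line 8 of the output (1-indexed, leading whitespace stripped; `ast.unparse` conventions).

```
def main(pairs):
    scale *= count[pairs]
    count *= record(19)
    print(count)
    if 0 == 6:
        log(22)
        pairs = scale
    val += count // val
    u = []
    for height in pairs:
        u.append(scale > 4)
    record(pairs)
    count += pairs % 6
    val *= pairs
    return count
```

Transformed code:
def main(pairs):
    scale = scale * count[pairs]
    count = count * record(19)
    print(count)
    if 0 == 6:
        log(22)
        pairs = scale
    val = val + count // val
    u = [scale > 4 for height in pairs]
    record(pairs)
    count = count + pairs % 6
    val = val * pairs
    return count

val = val + count // val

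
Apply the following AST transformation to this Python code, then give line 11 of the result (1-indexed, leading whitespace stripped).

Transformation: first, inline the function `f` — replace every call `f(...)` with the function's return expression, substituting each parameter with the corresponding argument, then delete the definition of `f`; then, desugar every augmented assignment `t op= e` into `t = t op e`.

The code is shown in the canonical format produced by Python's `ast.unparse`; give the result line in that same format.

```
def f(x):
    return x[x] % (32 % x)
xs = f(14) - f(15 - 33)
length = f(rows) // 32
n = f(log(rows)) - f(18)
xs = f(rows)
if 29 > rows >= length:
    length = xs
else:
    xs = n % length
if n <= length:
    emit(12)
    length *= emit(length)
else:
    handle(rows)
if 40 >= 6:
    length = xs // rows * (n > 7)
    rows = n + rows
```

Transformed code:
xs = 14[14] % (32 % 14) - (15 - 33)[15 - 33] % (32 % (15 - 33))
length = rows[rows] % (32 % rows) // 32
n = log(rows)[log(rows)] % (32 % log(rows)) - 18[18] % (32 % 18)
xs = rows[rows] % (32 % rows)
if 29 > rows >= length:
    length = xs
else:
    xs = n % length
if n <= length:
    emit(12)
    length = length * emit(length)
else:
    handle(rows)
if 40 >= 6:
    length = xs // rows * (n > 7)
    rows = n + rows

length = length * emit(length)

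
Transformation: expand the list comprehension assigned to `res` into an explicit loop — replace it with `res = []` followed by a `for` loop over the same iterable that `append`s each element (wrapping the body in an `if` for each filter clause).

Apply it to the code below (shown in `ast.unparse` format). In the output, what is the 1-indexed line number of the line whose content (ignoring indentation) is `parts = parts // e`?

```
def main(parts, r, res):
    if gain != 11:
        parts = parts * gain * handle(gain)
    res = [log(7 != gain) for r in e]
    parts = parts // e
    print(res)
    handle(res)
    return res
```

7

Transformed code:
def main(parts, r, res):
    if gain != 11:
        parts = parts * gain * handle(gain)
    res = []
    for r in e:
        res.append(log(7 != gain))
    parts = parts // e
    print(res)
    handle(res)
    return res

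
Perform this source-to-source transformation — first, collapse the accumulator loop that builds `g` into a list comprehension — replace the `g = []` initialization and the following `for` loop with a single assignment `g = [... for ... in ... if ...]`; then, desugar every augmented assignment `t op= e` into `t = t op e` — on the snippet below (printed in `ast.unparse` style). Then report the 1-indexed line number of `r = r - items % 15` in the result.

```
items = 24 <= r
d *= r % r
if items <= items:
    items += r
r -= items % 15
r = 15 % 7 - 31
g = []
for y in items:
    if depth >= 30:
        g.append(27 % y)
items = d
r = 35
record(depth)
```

5

Transformed code:
items = 24 <= r
d = d * (r % r)
if items <= items:
    items = items + r
r = r - items % 15
r = 15 % 7 - 31
g = [27 % y for y in items if depth >= 30]
items = d
r = 35
record(depth)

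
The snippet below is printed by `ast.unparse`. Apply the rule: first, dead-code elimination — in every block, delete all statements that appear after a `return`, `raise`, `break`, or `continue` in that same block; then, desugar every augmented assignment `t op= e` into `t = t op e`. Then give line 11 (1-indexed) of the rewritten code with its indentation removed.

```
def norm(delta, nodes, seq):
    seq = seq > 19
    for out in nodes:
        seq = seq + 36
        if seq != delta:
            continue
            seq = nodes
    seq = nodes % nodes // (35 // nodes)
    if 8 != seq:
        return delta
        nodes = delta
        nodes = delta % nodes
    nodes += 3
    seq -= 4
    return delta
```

Transformed code:
def norm(delta, nodes, seq):
    seq = seq > 19
    for out in nodes:
        seq = seq + 36
        if seq != delta:
            continue
    seq = nodes % nodes // (35 // nodes)
    if 8 != seq:
        return delta
    nodes = nodes + 3
    seq = seq - 4
    return delta

seq = seq - 4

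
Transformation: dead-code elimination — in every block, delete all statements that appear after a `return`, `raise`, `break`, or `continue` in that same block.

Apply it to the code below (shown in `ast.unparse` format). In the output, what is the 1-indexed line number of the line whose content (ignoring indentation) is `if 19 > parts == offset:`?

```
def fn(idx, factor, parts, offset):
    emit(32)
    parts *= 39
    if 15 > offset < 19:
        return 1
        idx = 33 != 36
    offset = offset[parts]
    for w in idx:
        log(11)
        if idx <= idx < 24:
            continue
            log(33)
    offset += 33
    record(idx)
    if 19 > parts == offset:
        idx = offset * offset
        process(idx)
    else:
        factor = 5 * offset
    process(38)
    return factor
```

Transformed code:
def fn(idx, factor, parts, offset):
    emit(32)
    parts *= 39
    if 15 > offset < 19:
        return 1
    offset = offset[parts]
    for w in idx:
        log(11)
        if idx <= idx < 24:
            continue
    offset += 33
    record(idx)
    if 19 > parts == offset:
        idx = offset * offset
        process(idx)
    else:
        factor = 5 * offset
    process(38)
    return factor

13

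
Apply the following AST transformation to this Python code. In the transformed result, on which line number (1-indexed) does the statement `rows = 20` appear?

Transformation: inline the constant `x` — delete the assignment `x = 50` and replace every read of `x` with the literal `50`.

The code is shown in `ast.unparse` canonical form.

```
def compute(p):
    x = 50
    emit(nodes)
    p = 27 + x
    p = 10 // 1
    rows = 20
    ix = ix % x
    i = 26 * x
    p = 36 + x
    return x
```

5

Transformed code:
def compute(p):
    emit(nodes)
    p = 27 + 50
    p = 10 // 1
    rows = 20
    ix = ix % 50
    i = 26 * 50
    p = 36 + 50
    return 50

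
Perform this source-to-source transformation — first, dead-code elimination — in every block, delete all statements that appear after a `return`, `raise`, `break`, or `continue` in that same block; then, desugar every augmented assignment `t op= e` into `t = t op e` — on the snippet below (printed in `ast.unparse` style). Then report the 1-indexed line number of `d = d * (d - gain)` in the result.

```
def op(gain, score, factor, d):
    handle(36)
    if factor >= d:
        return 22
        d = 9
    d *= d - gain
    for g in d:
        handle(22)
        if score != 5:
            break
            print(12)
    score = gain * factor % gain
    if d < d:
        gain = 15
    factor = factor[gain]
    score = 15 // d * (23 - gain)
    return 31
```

Transformed code:
def op(gain, score, factor, d):
    handle(36)
    if factor >= d:
        return 22
    d = d * (d - gain)
    for g in d:
        handle(22)
        if score != 5:
            break
    score = gain * factor % gain
    if d < d:
        gain = 15
    factor = factor[gain]
    score = 15 // d * (23 - gain)
    return 31

5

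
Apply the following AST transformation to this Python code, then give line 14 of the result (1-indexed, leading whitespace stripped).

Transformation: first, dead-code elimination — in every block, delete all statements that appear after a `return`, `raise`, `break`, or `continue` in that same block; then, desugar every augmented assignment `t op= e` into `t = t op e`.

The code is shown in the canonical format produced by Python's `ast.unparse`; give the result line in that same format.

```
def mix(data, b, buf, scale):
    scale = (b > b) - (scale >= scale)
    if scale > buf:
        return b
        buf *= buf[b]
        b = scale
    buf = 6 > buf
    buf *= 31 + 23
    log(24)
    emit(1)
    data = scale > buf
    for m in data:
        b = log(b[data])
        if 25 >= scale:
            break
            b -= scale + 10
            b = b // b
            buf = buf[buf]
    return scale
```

Transformed code:
def mix(data, b, buf, scale):
    scale = (b > b) - (scale >= scale)
    if scale > buf:
        return b
    buf = 6 > buf
    buf = buf * (31 + 23)
    log(24)
    emit(1)
    data = scale > buf
    for m in data:
        b = log(b[data])
        if 25 >= scale:
            break
    return scale

return scale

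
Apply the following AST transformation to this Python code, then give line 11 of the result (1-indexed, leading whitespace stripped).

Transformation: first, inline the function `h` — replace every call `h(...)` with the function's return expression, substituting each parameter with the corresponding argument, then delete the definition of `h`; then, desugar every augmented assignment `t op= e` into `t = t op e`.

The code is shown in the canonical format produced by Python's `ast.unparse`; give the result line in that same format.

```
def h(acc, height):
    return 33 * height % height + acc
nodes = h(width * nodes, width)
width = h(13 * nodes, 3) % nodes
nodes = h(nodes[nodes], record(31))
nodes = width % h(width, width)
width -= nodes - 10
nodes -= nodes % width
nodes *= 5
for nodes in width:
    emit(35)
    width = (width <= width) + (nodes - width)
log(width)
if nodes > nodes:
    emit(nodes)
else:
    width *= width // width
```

log(width)

Transformed code:
nodes = 33 * width % width + width * nodes
width = (33 * 3 % 3 + 13 * nodes) % nodes
nodes = 33 * record(31) % record(31) + nodes[nodes]
nodes = width % (33 * width % width + width)
width = width - (nodes - 10)
nodes = nodes - nodes % width
nodes = nodes * 5
for nodes in width:
    emit(35)
    width = (width <= width) + (nodes - width)
log(width)
if nodes > nodes:
    emit(nodes)
else:
    width = width * (width // width)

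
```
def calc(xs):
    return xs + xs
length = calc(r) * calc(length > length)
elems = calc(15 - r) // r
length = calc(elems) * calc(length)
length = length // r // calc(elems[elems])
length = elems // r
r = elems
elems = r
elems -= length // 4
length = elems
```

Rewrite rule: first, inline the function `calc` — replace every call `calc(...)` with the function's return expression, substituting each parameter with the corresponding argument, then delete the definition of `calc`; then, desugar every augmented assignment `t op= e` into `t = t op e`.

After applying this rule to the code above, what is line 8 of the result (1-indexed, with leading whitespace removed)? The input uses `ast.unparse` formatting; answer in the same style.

Transformed code:
length = (r + r) * ((length > length) + (length > length))
elems = (15 - r + (15 - r)) // r
length = (elems + elems) * (length + length)
length = length // r // (elems[elems] + elems[elems])
length = elems // r
r = elems
elems = r
elems = elems - length // 4
length = elems

elems = elems - length // 4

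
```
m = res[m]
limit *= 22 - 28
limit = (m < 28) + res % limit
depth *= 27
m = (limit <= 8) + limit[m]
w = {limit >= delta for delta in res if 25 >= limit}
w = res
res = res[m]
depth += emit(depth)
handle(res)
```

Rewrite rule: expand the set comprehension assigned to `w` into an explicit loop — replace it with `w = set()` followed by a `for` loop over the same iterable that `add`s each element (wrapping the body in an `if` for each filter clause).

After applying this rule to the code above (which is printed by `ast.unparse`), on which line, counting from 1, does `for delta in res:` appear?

Transformed code:
m = res[m]
limit *= 22 - 28
limit = (m < 28) + res % limit
depth *= 27
m = (limit <= 8) + limit[m]
w = set()
for delta in res:
    if 25 >= limit:
        w.add(limit >= delta)
w = res
res = res[m]
depth += emit(depth)
handle(res)

7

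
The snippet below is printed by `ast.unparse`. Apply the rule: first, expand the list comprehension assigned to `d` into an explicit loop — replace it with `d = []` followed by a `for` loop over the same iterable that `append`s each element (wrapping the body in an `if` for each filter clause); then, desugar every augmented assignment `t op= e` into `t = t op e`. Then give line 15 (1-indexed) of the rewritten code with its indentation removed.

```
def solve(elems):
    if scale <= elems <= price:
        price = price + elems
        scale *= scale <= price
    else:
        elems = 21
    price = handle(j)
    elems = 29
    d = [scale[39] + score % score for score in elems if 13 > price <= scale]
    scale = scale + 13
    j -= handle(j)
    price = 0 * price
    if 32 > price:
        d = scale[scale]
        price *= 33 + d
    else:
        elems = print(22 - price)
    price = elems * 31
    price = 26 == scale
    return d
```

Transformed code:
def solve(elems):
    if scale <= elems <= price:
        price = price + elems
        scale = scale * (scale <= price)
    else:
        elems = 21
    price = handle(j)
    elems = 29
    d = []
    for score in elems:
        if 13 > price <= scale:
            d.append(scale[39] + score % score)
    scale = scale + 13
    j = j - handle(j)
    price = 0 * price
    if 32 > price:
        d = scale[scale]
        price = price * (33 + d)
    else:
        elems = print(22 - price)
    price = elems * 31
    price = 26 == scale
    return d

price = 0 * price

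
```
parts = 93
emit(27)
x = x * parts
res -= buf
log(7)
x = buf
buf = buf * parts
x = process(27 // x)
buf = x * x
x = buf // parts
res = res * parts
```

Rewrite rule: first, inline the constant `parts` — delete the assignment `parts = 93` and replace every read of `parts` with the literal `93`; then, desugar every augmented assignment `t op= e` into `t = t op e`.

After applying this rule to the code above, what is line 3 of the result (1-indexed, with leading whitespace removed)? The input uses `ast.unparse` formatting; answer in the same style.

res = res - buf

Transformed code:
emit(27)
x = x * 93
res = res - buf
log(7)
x = buf
buf = buf * 93
x = process(27 // x)
buf = x * x
x = buf // 93
res = res * 93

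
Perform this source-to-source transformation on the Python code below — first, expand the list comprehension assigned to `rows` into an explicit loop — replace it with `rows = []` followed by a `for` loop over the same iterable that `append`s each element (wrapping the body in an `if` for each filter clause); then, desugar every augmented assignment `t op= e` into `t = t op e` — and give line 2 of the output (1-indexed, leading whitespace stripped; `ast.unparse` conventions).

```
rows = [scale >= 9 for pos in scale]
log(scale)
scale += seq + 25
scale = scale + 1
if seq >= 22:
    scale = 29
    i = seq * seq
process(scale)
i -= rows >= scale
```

for pos in scale:

Transformed code:
rows = []
for pos in scale:
    rows.append(scale >= 9)
log(scale)
scale = scale + (seq + 25)
scale = scale + 1
if seq >= 22:
    scale = 29
    i = seq * seq
process(scale)
i = i - (rows >= scale)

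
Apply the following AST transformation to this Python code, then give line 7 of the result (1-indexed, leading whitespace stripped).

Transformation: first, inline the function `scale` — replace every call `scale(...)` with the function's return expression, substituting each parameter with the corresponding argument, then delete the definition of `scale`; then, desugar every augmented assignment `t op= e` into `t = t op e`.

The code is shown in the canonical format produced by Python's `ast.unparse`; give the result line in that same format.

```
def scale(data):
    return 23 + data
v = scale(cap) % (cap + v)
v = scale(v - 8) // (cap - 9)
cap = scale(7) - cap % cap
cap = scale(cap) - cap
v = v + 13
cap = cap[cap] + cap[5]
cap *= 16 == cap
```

cap = cap * (16 == cap)

Transformed code:
v = (23 + cap) % (cap + v)
v = (23 + (v - 8)) // (cap - 9)
cap = 23 + 7 - cap % cap
cap = 23 + cap - cap
v = v + 13
cap = cap[cap] + cap[5]
cap = cap * (16 == cap)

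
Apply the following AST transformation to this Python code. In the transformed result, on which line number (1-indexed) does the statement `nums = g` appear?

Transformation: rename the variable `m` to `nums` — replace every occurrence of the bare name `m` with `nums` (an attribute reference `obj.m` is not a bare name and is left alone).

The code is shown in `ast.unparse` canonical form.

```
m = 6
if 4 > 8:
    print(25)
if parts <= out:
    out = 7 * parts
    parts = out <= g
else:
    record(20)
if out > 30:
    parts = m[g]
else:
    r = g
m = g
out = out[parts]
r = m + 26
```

13

Transformed code:
nums = 6
if 4 > 8:
    print(25)
if parts <= out:
    out = 7 * parts
    parts = out <= g
else:
    record(20)
if out > 30:
    parts = nums[g]
else:
    r = g
nums = g
out = out[parts]
r = nums + 26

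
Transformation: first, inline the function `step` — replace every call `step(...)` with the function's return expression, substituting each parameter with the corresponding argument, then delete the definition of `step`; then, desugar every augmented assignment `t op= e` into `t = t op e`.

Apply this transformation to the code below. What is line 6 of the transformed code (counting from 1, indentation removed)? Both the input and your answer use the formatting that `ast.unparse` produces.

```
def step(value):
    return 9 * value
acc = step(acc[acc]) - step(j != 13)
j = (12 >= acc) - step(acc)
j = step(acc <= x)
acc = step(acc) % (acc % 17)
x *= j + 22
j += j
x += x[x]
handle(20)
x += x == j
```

Transformed code:
acc = 9 * acc[acc] - 9 * (j != 13)
j = (12 >= acc) - 9 * acc
j = 9 * (acc <= x)
acc = 9 * acc % (acc % 17)
x = x * (j + 22)
j = j + j
x = x + x[x]
handle(20)
x = x + (x == j)

j = j + j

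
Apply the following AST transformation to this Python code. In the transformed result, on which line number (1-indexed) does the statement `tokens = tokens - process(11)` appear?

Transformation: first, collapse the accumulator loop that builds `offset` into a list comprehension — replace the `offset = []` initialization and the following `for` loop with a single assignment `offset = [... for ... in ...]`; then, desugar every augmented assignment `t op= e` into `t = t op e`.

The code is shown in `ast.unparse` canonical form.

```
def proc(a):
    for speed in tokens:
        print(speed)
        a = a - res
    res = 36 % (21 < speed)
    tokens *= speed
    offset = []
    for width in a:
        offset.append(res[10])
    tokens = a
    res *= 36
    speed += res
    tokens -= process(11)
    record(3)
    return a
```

11

Transformed code:
def proc(a):
    for speed in tokens:
        print(speed)
        a = a - res
    res = 36 % (21 < speed)
    tokens = tokens * speed
    offset = [res[10] for width in a]
    tokens = a
    res = res * 36
    speed = speed + res
    tokens = tokens - process(11)
    record(3)
    return a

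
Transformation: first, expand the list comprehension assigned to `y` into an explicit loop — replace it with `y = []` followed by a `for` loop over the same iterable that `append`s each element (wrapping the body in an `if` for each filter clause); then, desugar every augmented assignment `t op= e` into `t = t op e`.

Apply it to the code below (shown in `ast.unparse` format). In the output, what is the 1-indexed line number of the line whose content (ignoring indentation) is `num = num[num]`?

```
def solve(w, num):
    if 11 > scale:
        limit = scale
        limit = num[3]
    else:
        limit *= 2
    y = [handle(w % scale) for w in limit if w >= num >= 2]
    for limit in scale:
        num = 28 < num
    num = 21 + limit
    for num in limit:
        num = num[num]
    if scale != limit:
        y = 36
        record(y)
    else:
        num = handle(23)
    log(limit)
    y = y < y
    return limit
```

15

Transformed code:
def solve(w, num):
    if 11 > scale:
        limit = scale
        limit = num[3]
    else:
        limit = limit * 2
    y = []
    for w in limit:
        if w >= num >= 2:
            y.append(handle(w % scale))
    for limit in scale:
        num = 28 < num
    num = 21 + limit
    for num in limit:
        num = num[num]
    if scale != limit:
        y = 36
        record(y)
    else:
        num = handle(23)
    log(limit)
    y = y < y
    return limit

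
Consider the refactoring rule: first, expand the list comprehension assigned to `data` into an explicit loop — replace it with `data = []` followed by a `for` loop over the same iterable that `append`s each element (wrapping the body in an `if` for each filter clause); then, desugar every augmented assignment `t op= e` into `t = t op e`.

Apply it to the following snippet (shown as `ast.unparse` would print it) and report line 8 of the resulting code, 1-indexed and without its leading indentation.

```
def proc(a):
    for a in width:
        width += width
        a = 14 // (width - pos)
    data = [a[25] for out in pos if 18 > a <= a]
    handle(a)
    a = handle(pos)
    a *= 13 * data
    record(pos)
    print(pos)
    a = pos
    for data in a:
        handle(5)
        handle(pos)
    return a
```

data.append(a[25])

Transformed code:
def proc(a):
    for a in width:
        width = width + width
        a = 14 // (width - pos)
    data = []
    for out in pos:
        if 18 > a <= a:
            data.append(a[25])
    handle(a)
    a = handle(pos)
    a = a * (13 * data)
    record(pos)
    print(pos)
    a = pos
    for data in a:
        handle(5)
        handle(pos)
    return a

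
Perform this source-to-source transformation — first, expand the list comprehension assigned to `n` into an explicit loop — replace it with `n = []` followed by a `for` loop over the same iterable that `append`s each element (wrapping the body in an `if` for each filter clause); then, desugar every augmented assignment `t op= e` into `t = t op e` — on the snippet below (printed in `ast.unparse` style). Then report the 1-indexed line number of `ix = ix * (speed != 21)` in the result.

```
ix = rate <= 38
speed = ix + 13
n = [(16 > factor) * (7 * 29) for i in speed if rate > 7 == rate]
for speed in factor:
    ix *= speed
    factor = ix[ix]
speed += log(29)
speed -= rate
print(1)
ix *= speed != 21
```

Transformed code:
ix = rate <= 38
speed = ix + 13
n = []
for i in speed:
    if rate > 7 == rate:
        n.append((16 > factor) * (7 * 29))
for speed in factor:
    ix = ix * speed
    factor = ix[ix]
speed = speed + log(29)
speed = speed - rate
print(1)
ix = ix * (speed != 21)

13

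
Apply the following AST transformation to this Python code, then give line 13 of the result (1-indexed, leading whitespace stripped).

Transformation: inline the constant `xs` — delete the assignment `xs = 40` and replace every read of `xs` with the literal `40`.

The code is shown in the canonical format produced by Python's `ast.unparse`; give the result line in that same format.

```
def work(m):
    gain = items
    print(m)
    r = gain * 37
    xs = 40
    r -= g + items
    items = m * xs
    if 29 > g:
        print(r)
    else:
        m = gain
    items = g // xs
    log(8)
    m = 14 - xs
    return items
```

Transformed code:
def work(m):
    gain = items
    print(m)
    r = gain * 37
    r -= g + items
    items = m * 40
    if 29 > g:
        print(r)
    else:
        m = gain
    items = g // 40
    log(8)
    m = 14 - 40
    return items

m = 14 - 40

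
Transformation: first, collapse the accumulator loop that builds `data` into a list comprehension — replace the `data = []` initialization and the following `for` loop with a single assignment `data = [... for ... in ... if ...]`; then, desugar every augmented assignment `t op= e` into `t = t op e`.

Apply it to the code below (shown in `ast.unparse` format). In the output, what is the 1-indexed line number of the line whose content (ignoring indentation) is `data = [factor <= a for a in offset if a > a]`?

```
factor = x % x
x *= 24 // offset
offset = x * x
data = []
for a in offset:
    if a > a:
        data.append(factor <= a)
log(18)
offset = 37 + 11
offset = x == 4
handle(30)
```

4

Transformed code:
factor = x % x
x = x * (24 // offset)
offset = x * x
data = [factor <= a for a in offset if a > a]
log(18)
offset = 37 + 11
offset = x == 4
handle(30)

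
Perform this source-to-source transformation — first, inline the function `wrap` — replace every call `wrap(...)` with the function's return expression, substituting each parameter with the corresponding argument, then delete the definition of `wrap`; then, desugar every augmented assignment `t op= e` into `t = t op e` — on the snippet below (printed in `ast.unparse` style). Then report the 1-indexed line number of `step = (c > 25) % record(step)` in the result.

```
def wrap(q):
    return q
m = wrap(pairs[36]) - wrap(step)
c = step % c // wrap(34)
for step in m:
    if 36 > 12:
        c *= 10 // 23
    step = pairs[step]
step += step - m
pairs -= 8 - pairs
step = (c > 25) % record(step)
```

Transformed code:
m = pairs[36] - step
c = step % c // 34
for step in m:
    if 36 > 12:
        c = c * (10 // 23)
    step = pairs[step]
step = step + (step - m)
pairs = pairs - (8 - pairs)
step = (c > 25) % record(step)

9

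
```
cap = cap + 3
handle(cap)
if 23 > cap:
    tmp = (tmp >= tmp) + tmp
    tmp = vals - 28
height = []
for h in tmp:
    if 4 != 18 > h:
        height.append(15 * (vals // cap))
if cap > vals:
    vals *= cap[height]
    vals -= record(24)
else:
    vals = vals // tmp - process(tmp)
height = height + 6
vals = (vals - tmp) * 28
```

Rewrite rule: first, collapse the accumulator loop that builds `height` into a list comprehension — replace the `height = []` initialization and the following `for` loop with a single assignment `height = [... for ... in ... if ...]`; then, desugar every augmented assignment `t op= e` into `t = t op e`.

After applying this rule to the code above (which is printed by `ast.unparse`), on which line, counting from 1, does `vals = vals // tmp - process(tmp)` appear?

11

Transformed code:
cap = cap + 3
handle(cap)
if 23 > cap:
    tmp = (tmp >= tmp) + tmp
    tmp = vals - 28
height = [15 * (vals // cap) for h in tmp if 4 != 18 > h]
if cap > vals:
    vals = vals * cap[height]
    vals = vals - record(24)
else:
    vals = vals // tmp - process(tmp)
height = height + 6
vals = (vals - tmp) * 28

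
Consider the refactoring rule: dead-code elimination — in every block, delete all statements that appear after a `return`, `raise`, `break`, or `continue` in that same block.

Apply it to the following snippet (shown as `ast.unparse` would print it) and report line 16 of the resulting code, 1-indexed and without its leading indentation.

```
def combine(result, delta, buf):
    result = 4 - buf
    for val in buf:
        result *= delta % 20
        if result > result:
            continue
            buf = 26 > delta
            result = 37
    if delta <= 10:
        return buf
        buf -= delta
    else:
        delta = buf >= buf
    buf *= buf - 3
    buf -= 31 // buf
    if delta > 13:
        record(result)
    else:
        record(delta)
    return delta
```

Transformed code:
def combine(result, delta, buf):
    result = 4 - buf
    for val in buf:
        result *= delta % 20
        if result > result:
            continue
    if delta <= 10:
        return buf
    else:
        delta = buf >= buf
    buf *= buf - 3
    buf -= 31 // buf
    if delta > 13:
        record(result)
    else:
        record(delta)
    return delta

record(delta)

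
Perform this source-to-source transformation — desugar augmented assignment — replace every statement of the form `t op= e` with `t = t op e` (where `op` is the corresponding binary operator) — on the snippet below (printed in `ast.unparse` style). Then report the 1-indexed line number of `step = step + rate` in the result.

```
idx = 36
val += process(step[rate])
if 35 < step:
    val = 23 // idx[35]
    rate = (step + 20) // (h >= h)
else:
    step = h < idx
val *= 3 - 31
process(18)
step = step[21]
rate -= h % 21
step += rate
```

12

Transformed code:
idx = 36
val = val + process(step[rate])
if 35 < step:
    val = 23 // idx[35]
    rate = (step + 20) // (h >= h)
else:
    step = h < idx
val = val * (3 - 31)
process(18)
step = step[21]
rate = rate - h % 21
step = step + rate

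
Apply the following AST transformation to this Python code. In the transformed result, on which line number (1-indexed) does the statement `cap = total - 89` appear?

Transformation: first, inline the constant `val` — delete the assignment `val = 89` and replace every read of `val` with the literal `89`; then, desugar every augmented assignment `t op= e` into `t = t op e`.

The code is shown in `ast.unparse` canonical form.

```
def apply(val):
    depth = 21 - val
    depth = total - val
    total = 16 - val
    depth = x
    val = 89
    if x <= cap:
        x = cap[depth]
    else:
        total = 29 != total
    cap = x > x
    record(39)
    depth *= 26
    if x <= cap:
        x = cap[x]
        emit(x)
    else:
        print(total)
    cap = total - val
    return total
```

Transformed code:
def apply(val):
    depth = 21 - 89
    depth = total - 89
    total = 16 - 89
    depth = x
    if x <= cap:
        x = cap[depth]
    else:
        total = 29 != total
    cap = x > x
    record(39)
    depth = depth * 26
    if x <= cap:
        x = cap[x]
        emit(x)
    else:
        print(total)
    cap = total - 89
    return total

18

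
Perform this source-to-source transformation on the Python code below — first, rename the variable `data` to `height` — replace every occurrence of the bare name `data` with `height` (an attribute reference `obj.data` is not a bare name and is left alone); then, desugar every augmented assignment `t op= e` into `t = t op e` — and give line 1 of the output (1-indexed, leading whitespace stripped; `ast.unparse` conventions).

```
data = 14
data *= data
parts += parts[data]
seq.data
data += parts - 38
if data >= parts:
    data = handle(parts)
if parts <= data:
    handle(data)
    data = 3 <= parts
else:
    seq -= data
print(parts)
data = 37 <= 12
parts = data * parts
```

height = 14

Transformed code:
height = 14
height = height * height
parts = parts + parts[height]
seq.data
height = height + (parts - 38)
if height >= parts:
    height = handle(parts)
if parts <= height:
    handle(height)
    height = 3 <= parts
else:
    seq = seq - height
print(parts)
height = 37 <= 12
parts = height * parts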